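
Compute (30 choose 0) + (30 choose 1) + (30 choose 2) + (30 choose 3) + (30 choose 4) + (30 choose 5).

1 + 30 + 435 + 4060 + 27405 + 142506 = 174437.

174437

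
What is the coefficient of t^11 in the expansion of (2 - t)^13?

-312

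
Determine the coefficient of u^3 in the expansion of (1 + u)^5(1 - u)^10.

15

Coefficient of u^3 = Σ_{j} C(5,j)·1^j·C(10,3-j)·(-1)^(3-j) for j from 0 to 3.
= (-120) + 225 + (-100) + 10 = 15.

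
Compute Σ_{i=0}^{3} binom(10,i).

176

1 + 10 + 45 + 120 = 176.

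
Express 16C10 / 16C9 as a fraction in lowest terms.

7/10

C(n,k+1)/C(n,k) = (n−k)/(k+1) = (16−9)/(9+1) = 7/10.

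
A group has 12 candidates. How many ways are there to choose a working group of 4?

This is C(12,4) = 495.

495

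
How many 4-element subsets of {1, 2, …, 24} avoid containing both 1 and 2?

10395

All 4-subsets: C(24,4) = 10626. Those containing both fixed elements: C(22,2) = 231.
10626 − 231 = 10395.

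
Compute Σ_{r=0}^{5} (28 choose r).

1 + 28 + 378 + 3276 + 20475 + 98280 = 122438.

122438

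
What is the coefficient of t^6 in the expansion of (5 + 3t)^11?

1052493750

The general term is C(11,j)·(5)^j·(3t)^(11-j); the t^6 term has j = 5.
C(11,5) = 462.
Coefficient = C(11,5) · 5^5 · 3^6 = 462 · 3125 · 729 = 1052493750.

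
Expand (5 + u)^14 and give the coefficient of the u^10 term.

The general term is C(14,j)·(5)^j·(u)^(14-j); the u^10 term has j = 4.
C(14,4) = 1001.
Coefficient = C(14,4) · 5^4 = 1001 · 625 = 625625.

625625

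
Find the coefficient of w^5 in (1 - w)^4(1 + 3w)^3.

63

Coefficient of w^5 = Σ_{j} C(4,j)·(-1)^j·C(3,5-j)·3^(5-j) for j from 2 to 4.
= 162 + (-108) + 9 = 63.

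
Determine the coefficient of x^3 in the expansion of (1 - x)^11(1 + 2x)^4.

Coefficient of x^3 = Σ_{j} C(11,j)·(-1)^j·C(4,3-j)·2^(3-j) for j from 0 to 3.
= 32 + (-264) + 440 + (-165) = 43.

43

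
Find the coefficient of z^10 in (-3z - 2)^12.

15588936

The general term is C(12,j)·(-3z)^j·(-2)^(12-j); the z^10 term has j = 10.
C(12,10) = 66.
Coefficient = C(12,10) · (-3)^10 · (-2)^2 = 66 · 59049 · 4 = 15588936.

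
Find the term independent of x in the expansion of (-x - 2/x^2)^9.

-672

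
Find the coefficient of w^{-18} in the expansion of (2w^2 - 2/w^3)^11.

337920

General term: C(11,j)·(2w^2)^j·(-2/w^3)^(11-j), with w-exponent 2j − 3(11−j) = 5j − 33.
Set 5j − 33 = -18: j = 3.
C(11,3) = 165; 2^3 = 8; (-2)^8 = 256.
Coefficient = 165 · 8 · 256 = 337920.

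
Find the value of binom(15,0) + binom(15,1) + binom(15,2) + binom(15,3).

1 + 15 + 105 + 455 = 576.

576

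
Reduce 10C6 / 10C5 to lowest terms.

5/6

C(n,k+1)/C(n,k) = (n−k)/(k+1) = (10−5)/(5+1) = 5/6.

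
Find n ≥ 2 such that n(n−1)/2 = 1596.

57

n(n−1)/2 = 1596 ⇒ n(n−1) = 3192. Since 57·56 = 3192, n = 57.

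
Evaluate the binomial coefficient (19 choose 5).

11628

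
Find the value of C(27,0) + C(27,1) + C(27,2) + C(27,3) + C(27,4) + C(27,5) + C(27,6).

1 + 27 + 351 + 2925 + 17550 + 80730 + 296010 = 397594.

397594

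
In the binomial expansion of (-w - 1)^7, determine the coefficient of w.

-7

The general term is C(7,j)·(-w)^j·(-1)^(7-j); the w^1 term has j = 1.
C(7,1) = 7.
Coefficient = C(7,1) · (-1)^1 = 7 · (-1) = -7.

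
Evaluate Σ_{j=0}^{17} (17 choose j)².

Σ C(17,j)² is the coefficient of x^17 in (1+x)^17(1+x)^17 = (1+x)^34, i.e. C(34,17) = 2333606220.

2333606220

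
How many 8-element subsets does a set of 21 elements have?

C(21,8) = (21·20·19·18·17·16·15·14) / 8! = 8204716800 / 40320 = 203490.

203490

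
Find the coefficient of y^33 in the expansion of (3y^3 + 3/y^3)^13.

General term: C(13,j)·(3y^3)^j·(3/y^3)^(13-j), with y-exponent 3j − 3(13−j) = 6j − 39.
Set 6j − 39 = 33: j = 12.
C(13,12) = 13; 3^12 = 531441; 3^1 = 3.
Coefficient = 13 · 531441 · 3 = 20726199.

20726199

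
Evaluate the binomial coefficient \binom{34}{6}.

C(34,6) = (34·33·32·31·30·29) / 6! = 968330880 / 720 = 1344904.

1344904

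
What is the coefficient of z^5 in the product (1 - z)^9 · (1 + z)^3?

36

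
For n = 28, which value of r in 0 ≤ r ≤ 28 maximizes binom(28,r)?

C(28,r) is maximized at r = 28/2 = 14.

14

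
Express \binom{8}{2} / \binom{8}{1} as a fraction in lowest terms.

7/2

C(n,k+1)/C(n,k) = (n−k)/(k+1) = (8−1)/(1+1) = 7/2.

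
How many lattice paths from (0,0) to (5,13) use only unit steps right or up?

Each path is a sequence of 18 steps with 5 rights: C(18,5) = 8568.

8568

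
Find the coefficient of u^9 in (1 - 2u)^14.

-1025024

The general term is C(14,j)·(1)^j·(-2u)^(14-j); the u^9 term has j = 5.
C(14,5) = 2002.
Coefficient = C(14,5) · (-2)^9 = 2002 · (-512) = -1025024.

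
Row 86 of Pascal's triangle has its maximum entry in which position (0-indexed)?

43

C(86,j) is maximized at j = 86/2 = 43.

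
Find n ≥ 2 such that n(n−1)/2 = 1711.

59

n(n−1)/2 = 1711 ⇒ n(n−1) = 3422. Since 59·58 = 3422, n = 59.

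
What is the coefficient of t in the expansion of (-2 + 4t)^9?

9216

The general term is C(9,j)·(-2)^j·(4t)^(9-j); the t^1 term has j = 8.
C(9,8) = 9.
Coefficient = C(9,8) · (-2)^8 · 4^1 = 9 · 256 · 4 = 9216.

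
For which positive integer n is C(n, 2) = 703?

n(n−1)/2 = 703 ⇒ n(n−1) = 1406. Since 38·37 = 1406, n = 38.

38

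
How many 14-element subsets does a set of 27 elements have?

20058300

C(27,14) = C(27,13) by symmetry.
C(27,13) = (27·26·25·24·23·22·21·20·19·18·17·16·15) / 13! = 124903451312640000 / 6227020800 = 20058300.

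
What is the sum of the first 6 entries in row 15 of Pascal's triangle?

4944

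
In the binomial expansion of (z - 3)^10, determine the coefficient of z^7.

The general term is C(10,j)·(z)^j·(-3)^(10-j); the z^7 term has j = 7.
C(10,7) = 120.
Coefficient = C(10,7) · (-3)^3 = 120 · (-27) = -3240.

-3240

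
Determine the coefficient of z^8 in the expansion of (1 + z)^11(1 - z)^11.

330

Coefficient of z^8 = Σ_{j} C(11,j)·1^j·C(11,8-j)·(-1)^(8-j) for j from 0 to 8.
= 165 + (-3630) + 25410 + (-76230) + 108900 + (-76230) + 25410 + (-3630) + 165 = 330.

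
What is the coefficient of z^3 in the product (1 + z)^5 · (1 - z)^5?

0

Coefficient of z^3 = Σ_{j} C(5,j)·1^j·C(5,3-j)·(-1)^(3-j) for j from 0 to 3.
= (-10) + 50 + (-50) + 10 = 0.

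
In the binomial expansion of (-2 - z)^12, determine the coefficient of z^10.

The general term is C(12,j)·(-2)^j·(-z)^(12-j); the z^10 term has j = 2.
C(12,2) = 66.
Coefficient = C(12,2) · (-2)^2 = 66 · 4 = 264.

264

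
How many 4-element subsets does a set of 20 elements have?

4845

C(20,4) = (20·19·18·17) / 4! = 116280 / 24 = 4845.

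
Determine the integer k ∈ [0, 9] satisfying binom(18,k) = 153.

C(18,k) increases on 0 ≤ k ≤ 9. C(18,1) = 18 and C(18,2) = 153, so k = 2.

2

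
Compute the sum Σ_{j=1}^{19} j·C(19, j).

Since j·C(19,j) = 19·C(18,j−1), the sum is 19·2^18 = 19·262144 = 4980736.

4980736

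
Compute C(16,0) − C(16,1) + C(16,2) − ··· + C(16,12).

The partial alternating sum Σ_{k=0}^{12} (−1)^k C(16,k) = (−1)^12 C(15,12) = 455.

455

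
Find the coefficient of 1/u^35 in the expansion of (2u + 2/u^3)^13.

General term: C(13,j)·(2u)^j·(2/u^3)^(13-j), with u-exponent 1j − 3(13−j) = 4j − 39.
Set 4j − 39 = -35: j = 1.
C(13,1) = 13; 2^1 = 2; 2^12 = 4096.
Coefficient = 13 · 2 · 4096 = 106496.

106496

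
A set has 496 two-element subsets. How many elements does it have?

n(n−1)/2 = 496 ⇒ n(n−1) = 992. Since 32·31 = 992, n = 32.

32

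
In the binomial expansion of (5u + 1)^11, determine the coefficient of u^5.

1443750

The general term is C(11,j)·(5u)^j·(1)^(11-j); the u^5 term has j = 5.
C(11,5) = 462.
Coefficient = C(11,5) · 5^5 = 462 · 3125 = 1443750.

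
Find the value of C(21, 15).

54264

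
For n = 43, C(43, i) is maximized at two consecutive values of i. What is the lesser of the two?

For odd n = 43, C(43,i) peaks at i = (n−1)/2 and (n+1)/2; the lesser is 21.

21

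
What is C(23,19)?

8855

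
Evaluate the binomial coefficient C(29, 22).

1560780

C(29,22) = C(29,7) by symmetry.
C(29,7) = (29·28·27·26·25·24·23) / 7! = 7866331200 / 5040 = 1560780.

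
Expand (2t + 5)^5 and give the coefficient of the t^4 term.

The general term is C(5,j)·(2t)^j·(5)^(5-j); the t^4 term has j = 4.
C(5,4) = 5.
Coefficient = C(5,4) · 2^4 · 5^1 = 5 · 16 · 5 = 400.

400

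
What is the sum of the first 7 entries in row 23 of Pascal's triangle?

145499

1 + 23 + 253 + 1771 + 8855 + 33649 + 100947 = 145499.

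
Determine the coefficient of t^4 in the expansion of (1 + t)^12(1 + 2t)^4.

Coefficient of t^4 = Σ_{j} C(12,j)·1^j·C(4,4-j)·2^(4-j) for j from 0 to 4.
= 16 + 384 + 1584 + 1760 + 495 = 4239.

4239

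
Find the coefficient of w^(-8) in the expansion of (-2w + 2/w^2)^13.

14057472

General term: C(13,j)·(-2w)^j·(2/w^2)^(13-j), with w-exponent 1j − 2(13−j) = 3j − 26.
Set 3j − 26 = -8: j = 6.
C(13,6) = 1716; (-2)^6 = 64; 2^7 = 128.
Coefficient = 1716 · 64 · 128 = 14057472.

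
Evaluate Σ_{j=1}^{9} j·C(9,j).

Differentiating (1+x)^9 and setting x=1: Σ j·C(9,j) = 9·2^8 = 2304.

2304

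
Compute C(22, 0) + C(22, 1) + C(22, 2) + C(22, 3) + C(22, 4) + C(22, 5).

35443

1 + 22 + 231 + 1540 + 7315 + 26334 = 35443.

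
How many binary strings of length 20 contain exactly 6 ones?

38760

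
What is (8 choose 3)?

56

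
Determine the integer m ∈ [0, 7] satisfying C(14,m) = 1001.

4

C(14,m) increases on 0 ≤ m ≤ 7. C(14,3) = 364 and C(14,4) = 1001, so m = 4.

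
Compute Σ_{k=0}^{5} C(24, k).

55455

1 + 24 + 276 + 2024 + 10626 + 42504 = 55455.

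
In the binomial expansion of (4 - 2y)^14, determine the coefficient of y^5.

-16793993216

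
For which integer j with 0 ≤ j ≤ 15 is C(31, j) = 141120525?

12

C(31,j) increases on 0 ≤ j ≤ 15. C(31,11) = 84672315 and C(31,12) = 141120525, so j = 12.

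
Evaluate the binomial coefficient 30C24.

C(30,24) = C(30,6) by symmetry.
C(30,6) = (30·29·28·27·26·25) / 6! = 427518000 / 720 = 593775.

593775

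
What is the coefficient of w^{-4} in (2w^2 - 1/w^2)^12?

General term: C(12,j)·(2w^2)^j·(-1/w^2)^(12-j), with w-exponent 2j − 2(12−j) = 4j − 24.
Set 4j − 24 = -4: j = 5.
C(12,5) = 792; 2^5 = 32; (-1)^7 = -1.
Coefficient = 792 · 32 · (-1) = -25344.

-25344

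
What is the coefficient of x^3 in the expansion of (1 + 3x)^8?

1512

The general term is C(8,j)·(1)^j·(3x)^(8-j); the x^3 term has j = 5.
C(8,5) = 56.
Coefficient = C(8,5) · 3^3 = 56 · 27 = 1512.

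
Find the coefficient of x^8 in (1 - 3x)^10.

The general term is C(10,j)·(1)^j·(-3x)^(10-j); the x^8 term has j = 2.
C(10,2) = 45.
Coefficient = C(10,2) · (-3)^8 = 45 · 6561 = 295245.

295245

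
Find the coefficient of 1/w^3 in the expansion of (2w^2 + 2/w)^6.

384

General term: C(6,j)·(2w^2)^j·(2/w)^(6-j), with w-exponent 2j − 1(6−j) = 3j − 6.
Set 3j − 6 = -3: j = 1.
C(6,1) = 6; 2^1 = 2; 2^5 = 32.
Coefficient = 6 · 2 · 32 = 384.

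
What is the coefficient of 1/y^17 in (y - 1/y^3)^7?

General term: C(7,j)·(y)^j·(-1/y^3)^(7-j), with y-exponent 1j − 3(7−j) = 4j − 21.
Set 4j − 21 = -17: j = 1.
C(7,1) = 7; 1^1 = 1; (-1)^6 = 1.
Coefficient = 7 · 1 · 1 = 7.

7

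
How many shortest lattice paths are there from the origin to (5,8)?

Each path is a sequence of 13 steps with 5 rights: C(13,5) = 1287.

1287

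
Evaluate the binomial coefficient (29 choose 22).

1560780

C(29,22) = C(29,7) by symmetry.
C(29,7) = (29·28·27·26·25·24·23) / 7! = 7866331200 / 5040 = 1560780.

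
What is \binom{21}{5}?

20349

C(21,5) = (21·20·19·18·17) / 5! = 2441880 / 120 = 20349.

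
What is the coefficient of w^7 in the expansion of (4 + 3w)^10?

16796160

The general term is C(10,j)·(4)^j·(3w)^(10-j); the w^7 term has j = 3.
C(10,3) = 120.
Coefficient = C(10,3) · 4^3 · 3^7 = 120 · 64 · 2187 = 16796160.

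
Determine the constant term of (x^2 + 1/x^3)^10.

General term: C(10,j)·(x^2)^j·(1/x^3)^(10-j), with x-exponent 2j − 3(10−j) = 5j − 30.
Set 5j − 30 = 0: j = 6.
C(10,6) = 210; 1^6 = 1; 1^4 = 1.
Coefficient = 210 · 1 · 1 = 210.

210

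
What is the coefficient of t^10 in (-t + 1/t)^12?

General term: C(12,j)·(-t)^j·(1/t)^(12-j), with t-exponent 1j − 1(12−j) = 2j − 12.
Set 2j − 12 = 10: j = 11.
C(12,11) = 12; (-1)^11 = -1; 1^1 = 1.
Coefficient = 12 · (-1) · 1 = -12.

-12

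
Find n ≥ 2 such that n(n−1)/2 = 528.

n(n−1)/2 = 528 ⇒ n(n−1) = 1056. Since 33·32 = 1056, n = 33.

33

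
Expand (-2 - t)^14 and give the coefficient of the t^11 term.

The general term is C(14,j)·(-2)^j·(-t)^(14-j); the t^11 term has j = 3.
C(14,3) = 364.
Coefficient = C(14,3) · (-2)^3 · (-1)^11 = 364 · (-8) · (-1) = 2912.

2912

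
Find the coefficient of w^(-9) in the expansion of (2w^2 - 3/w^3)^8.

-108864

General term: C(8,j)·(2w^2)^j·(-3/w^3)^(8-j), with w-exponent 2j − 3(8−j) = 5j − 24.
Set 5j − 24 = -9: j = 3.
C(8,3) = 56; 2^3 = 8; (-3)^5 = -243.
Coefficient = 56 · 8 · (-243) = -108864.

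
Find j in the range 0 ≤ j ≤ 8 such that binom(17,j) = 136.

2

C(17,j) increases on 0 ≤ j ≤ 8. C(17,1) = 17 and C(17,2) = 136, so j = 2.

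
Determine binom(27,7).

C(27,7) = (27·26·25·24·23·22·21) / 7! = 4475671200 / 5040 = 888030.

888030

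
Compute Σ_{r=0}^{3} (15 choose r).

576

1 + 15 + 105 + 455 = 576.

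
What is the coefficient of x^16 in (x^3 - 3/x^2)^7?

-21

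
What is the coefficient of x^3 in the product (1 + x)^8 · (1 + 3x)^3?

Coefficient of x^3 = Σ_{j} C(8,j)·1^j·C(3,3-j)·3^(3-j) for j from 0 to 3.
= 27 + 216 + 252 + 56 = 551.

551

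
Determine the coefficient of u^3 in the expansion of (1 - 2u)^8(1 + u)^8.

56

Coefficient of u^3 = Σ_{j} C(8,j)·(-2)^j·C(8,3-j)·1^(3-j) for j from 0 to 3.
= 56 + (-448) + 896 + (-448) = 56.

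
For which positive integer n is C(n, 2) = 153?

18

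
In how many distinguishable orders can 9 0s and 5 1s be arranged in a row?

2002

Choose positions for the 0s: C(14,9) = 2002.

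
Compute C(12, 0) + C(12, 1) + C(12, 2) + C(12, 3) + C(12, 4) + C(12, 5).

1586

1 + 12 + 66 + 220 + 495 + 792 = 1586.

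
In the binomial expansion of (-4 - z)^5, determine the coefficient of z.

-1280

The general term is C(5,j)·(-4)^j·(-z)^(5-j); the z^1 term has j = 4.
C(5,4) = 5.
Coefficient = C(5,4) · (-4)^4 · (-1)^1 = 5 · 256 · (-1) = -1280.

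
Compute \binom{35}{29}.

1623160

C(35,29) = C(35,6) by symmetry.
C(35,6) = (35·34·33·32·31·30) / 6! = 1168675200 / 720 = 1623160.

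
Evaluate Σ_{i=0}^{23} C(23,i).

The entries of row 23 sum to 2^23 = 8388608.

8388608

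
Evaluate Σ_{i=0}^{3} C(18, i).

988

1 + 18 + 153 + 816 = 988.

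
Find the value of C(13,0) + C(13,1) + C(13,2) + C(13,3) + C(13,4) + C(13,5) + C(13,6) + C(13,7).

5812

1 + 13 + 78 + 286 + 715 + 1287 + 1716 + 1716 = 5812.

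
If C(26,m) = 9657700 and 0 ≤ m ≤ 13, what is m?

12

C(26,m) increases on 0 ≤ m ≤ 13. C(26,11) = 7726160 and C(26,12) = 9657700, so m = 12.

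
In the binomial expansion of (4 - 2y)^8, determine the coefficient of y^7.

The general term is C(8,j)·(4)^j·(-2y)^(8-j); the y^7 term has j = 1.
C(8,1) = 8.
Coefficient = C(8,1) · 4^1 · (-2)^7 = 8 · 4 · (-128) = -4096.

-4096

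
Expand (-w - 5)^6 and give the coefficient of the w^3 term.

The general term is C(6,j)·(-w)^j·(-5)^(6-j); the w^3 term has j = 3.
C(6,3) = 20.
Coefficient = C(6,3) · (-1)^3 · (-5)^3 = 20 · (-1) · (-125) = 2500.

2500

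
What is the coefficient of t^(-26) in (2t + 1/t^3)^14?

General term: C(14,j)·(2t)^j·(1/t^3)^(14-j), with t-exponent 1j − 3(14−j) = 4j − 42.
Set 4j − 42 = -26: j = 4.
C(14,4) = 1001; 2^4 = 16; 1^10 = 1.
Coefficient = 1001 · 16 · 1 = 16016.

16016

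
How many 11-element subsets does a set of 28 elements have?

21474180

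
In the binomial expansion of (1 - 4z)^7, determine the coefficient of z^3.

The general term is C(7,j)·(1)^j·(-4z)^(7-j); the z^3 term has j = 4.
C(7,4) = 35.
Coefficient = C(7,4) · (-4)^3 = 35 · (-64) = -2240.

-2240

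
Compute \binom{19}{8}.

C(19,8) = (19·18·17·16·15·14·13·12) / 8! = 3047466240 / 40320 = 75582.

75582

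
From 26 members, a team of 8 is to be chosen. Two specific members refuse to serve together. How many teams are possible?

1427679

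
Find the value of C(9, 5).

C(9,5) = C(9,4) by symmetry.
C(9,4) = (9·8·7·6) / 4! = 3024 / 24 = 126.

126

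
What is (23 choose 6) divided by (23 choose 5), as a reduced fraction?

3

C(n,k+1)/C(n,k) = (n−k)/(k+1) = (23−5)/(5+1) = 18/6 = 3.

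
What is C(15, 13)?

C(15,13) = C(15,2) by symmetry.
C(15,2) = (15·14) / 2! = 210 / 2 = 105.

105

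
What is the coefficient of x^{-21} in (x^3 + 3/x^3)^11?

1082565

General term: C(11,j)·(x^3)^j·(3/x^3)^(11-j), with x-exponent 3j − 3(11−j) = 6j − 33.
Set 6j − 33 = -21: j = 2.
C(11,2) = 55; 1^2 = 1; 3^9 = 19683.
Coefficient = 55 · 1 · 19683 = 1082565.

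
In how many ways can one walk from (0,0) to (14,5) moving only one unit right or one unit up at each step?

11628

Each path is a sequence of 19 steps with 14 rights: C(19,14) = 11628.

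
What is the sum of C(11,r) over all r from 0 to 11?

Setting x = 1 in (1+x)^11 gives Σ C(11,r) = 2^11 = 2048.

2048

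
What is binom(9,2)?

36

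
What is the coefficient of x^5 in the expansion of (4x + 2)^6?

The general term is C(6,j)·(4x)^j·(2)^(6-j); the x^5 term has j = 5.
C(6,5) = 6.
Coefficient = C(6,5) · 4^5 · 2^1 = 6 · 1024 · 2 = 12288.

12288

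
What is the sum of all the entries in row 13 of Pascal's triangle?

8192

Setting x = 1 in (1+x)^13 gives Σ C(13,r) = 2^13 = 8192.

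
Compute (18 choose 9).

48620

C(18,9) = (18·17·16·15·14·13·12·11·10) / 9! = 17643225600 / 362880 = 48620.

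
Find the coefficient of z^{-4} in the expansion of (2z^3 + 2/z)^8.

2048

General term: C(8,j)·(2z^3)^j·(2/z)^(8-j), with z-exponent 3j − 1(8−j) = 4j − 8.
Set 4j − 8 = -4: j = 1.
C(8,1) = 8; 2^1 = 2; 2^7 = 128.
Coefficient = 8 · 2 · 128 = 2048.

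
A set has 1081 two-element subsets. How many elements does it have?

47

n(n−1)/2 = 1081 ⇒ n(n−1) = 2162. Since 47·46 = 2162, n = 47.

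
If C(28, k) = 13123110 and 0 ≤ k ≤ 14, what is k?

10

C(28,k) increases on 0 ≤ k ≤ 14. C(28,9) = 6906900 and C(28,10) = 13123110, so k = 10.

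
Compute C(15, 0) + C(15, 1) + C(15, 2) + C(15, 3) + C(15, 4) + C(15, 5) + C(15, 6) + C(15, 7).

16384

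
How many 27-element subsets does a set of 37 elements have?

348330136

C(37,27) = C(37,10) by symmetry.
C(37,10) = (37·36·35·34·33·32·31·30·29·28) / 10! = 1264020397516800 / 3628800 = 348330136.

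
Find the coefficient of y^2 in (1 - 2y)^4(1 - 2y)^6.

180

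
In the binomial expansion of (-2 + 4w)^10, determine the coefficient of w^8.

11796480

The general term is C(10,j)·(-2)^j·(4w)^(10-j); the w^8 term has j = 2.
C(10,2) = 45.
Coefficient = C(10,2) · (-2)^2 · 4^8 = 45 · 4 · 65536 = 11796480.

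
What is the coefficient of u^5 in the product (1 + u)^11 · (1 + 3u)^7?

126840

Coefficient of u^5 = Σ_{j} C(11,j)·1^j·C(7,5-j)·3^(5-j) for j from 0 to 5.
= 5103 + 31185 + 51975 + 31185 + 6930 + 462 = 126840.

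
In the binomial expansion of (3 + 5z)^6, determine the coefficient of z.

7290

The general term is C(6,j)·(3)^j·(5z)^(6-j); the z^1 term has j = 5.
C(6,5) = 6.
Coefficient = C(6,5) · 3^5 · 5^1 = 6 · 243 · 5 = 7290.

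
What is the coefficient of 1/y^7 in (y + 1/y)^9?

9

General term: C(9,j)·(y)^j·(1/y)^(9-j), with y-exponent 1j − 1(9−j) = 2j − 9.
Set 2j − 9 = -7: j = 1.
C(9,1) = 9; 1^1 = 1; 1^8 = 1.
Coefficient = 9 · 1 · 1 = 9.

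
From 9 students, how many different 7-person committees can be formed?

This is C(9,7) = 36.

36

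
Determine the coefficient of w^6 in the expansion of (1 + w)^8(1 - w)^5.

Coefficient of w^6 = Σ_{j} C(8,j)·1^j·C(5,6-j)·(-1)^(6-j) for j from 1 to 6.
= (-8) + 140 + (-560) + 700 + (-280) + 28 = 20.

20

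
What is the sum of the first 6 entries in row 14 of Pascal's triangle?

1 + 14 + 91 + 364 + 1001 + 2002 = 3473.

3473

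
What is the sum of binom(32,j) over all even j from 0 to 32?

2147483648

Even-j terms of row 32 sum to 2^31 = 2147483648.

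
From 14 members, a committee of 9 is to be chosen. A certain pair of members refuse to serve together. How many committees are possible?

All 9-subsets: C(14,9) = 2002. Those containing both fixed elements: C(12,7) = 792.
2002 − 792 = 1210.

1210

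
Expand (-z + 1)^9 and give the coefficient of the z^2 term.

The general term is C(9,j)·(-z)^j·(1)^(9-j); the z^2 term has j = 2.
C(9,2) = 36.
Coefficient = C(9,2) = 36.

36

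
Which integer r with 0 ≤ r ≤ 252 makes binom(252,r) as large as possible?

C(252,r) is maximized at r = 252/2 = 126.

126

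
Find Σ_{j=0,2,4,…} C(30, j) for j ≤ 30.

536870912

Half of (1+1)^30 + (1−1)^30 gives the even-index sum: 2^29 = 536870912.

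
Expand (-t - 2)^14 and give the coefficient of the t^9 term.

The general term is C(14,j)·(-t)^j·(-2)^(14-j); the t^9 term has j = 9.
C(14,9) = 2002.
Coefficient = C(14,9) · (-1)^9 · (-2)^5 = 2002 · (-1) · (-32) = 64064.

64064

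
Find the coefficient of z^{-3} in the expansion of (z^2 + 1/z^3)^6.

20

General term: C(6,j)·(z^2)^j·(1/z^3)^(6-j), with z-exponent 2j − 3(6−j) = 5j − 18.
Set 5j − 18 = -3: j = 3.
C(6,3) = 20; 1^3 = 1; 1^3 = 1.
Coefficient = 20 · 1 · 1 = 20.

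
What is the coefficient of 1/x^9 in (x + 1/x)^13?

78

General term: C(13,j)·(x)^j·(1/x)^(13-j), with x-exponent 1j − 1(13−j) = 2j − 13.
Set 2j − 13 = -9: j = 2.
C(13,2) = 78; 1^2 = 1; 1^11 = 1.
Coefficient = 78 · 1 · 1 = 78.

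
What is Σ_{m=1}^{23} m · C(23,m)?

Since m·C(23,m) = 23·C(22,m−1), the sum is 23·2^22 = 23·4194304 = 96468992.

96468992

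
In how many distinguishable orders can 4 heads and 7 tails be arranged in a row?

Choose positions for the heads: C(11,4) = 330.

330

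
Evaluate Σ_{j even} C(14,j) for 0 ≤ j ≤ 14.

8192

Half of (1+1)^14 + (1−1)^14 gives the even-index sum: 2^13 = 8192.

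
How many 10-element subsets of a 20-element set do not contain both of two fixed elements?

All 10-subsets: C(20,10) = 184756. Those containing both fixed elements: C(18,8) = 43758.
184756 − 43758 = 140998.

140998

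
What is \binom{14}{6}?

3003

C(14,6) = (14·13·12·11·10·9) / 6! = 2162160 / 720 = 3003.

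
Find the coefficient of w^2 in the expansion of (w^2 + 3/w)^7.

General term: C(7,j)·(w^2)^j·(3/w)^(7-j), with w-exponent 2j − 1(7−j) = 3j − 7.
Set 3j − 7 = 2: j = 3.
C(7,3) = 35; 1^3 = 1; 3^4 = 81.
Coefficient = 35 · 1 · 81 = 2835.

2835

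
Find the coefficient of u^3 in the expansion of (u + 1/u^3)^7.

7

General term: C(7,j)·(u)^j·(1/u^3)^(7-j), with u-exponent 1j − 3(7−j) = 4j − 21.
Set 4j − 21 = 3: j = 6.
C(7,6) = 7; 1^6 = 1; 1^1 = 1.
Coefficient = 7 · 1 · 1 = 7.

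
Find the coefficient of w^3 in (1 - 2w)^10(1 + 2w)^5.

Coefficient of w^3 = Σ_{j} C(10,j)·(-2)^j·C(5,3-j)·2^(3-j) for j from 0 to 3.
= 80 + (-800) + 1800 + (-960) = 120.

120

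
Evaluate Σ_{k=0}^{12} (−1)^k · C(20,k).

The partial alternating sum Σ_{k=0}^{12} (−1)^k C(20,k) = (−1)^12 C(19,12) = 50388.

50388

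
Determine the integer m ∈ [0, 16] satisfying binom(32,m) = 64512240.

C(32,m) increases on 0 ≤ m ≤ 16. C(32,9) = 28048800 and C(32,10) = 64512240, so m = 10.

10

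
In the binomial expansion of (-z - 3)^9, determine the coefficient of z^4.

-30618

The general term is C(9,j)·(-z)^j·(-3)^(9-j); the z^4 term has j = 4.
C(9,4) = 126.
Coefficient = C(9,4) · (-3)^5 = 126 · (-243) = -30618.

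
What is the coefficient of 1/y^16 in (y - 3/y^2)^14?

General term: C(14,j)·(y)^j·(-3/y^2)^(14-j), with y-exponent 1j − 2(14−j) = 3j − 28.
Set 3j − 28 = -16: j = 4.
C(14,4) = 1001; 1^4 = 1; (-3)^10 = 59049.
Coefficient = 1001 · 1 · 59049 = 59108049.

59108049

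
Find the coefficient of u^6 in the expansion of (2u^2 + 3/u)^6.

General term: C(6,j)·(2u^2)^j·(3/u)^(6-j), with u-exponent 2j − 1(6−j) = 3j − 6.
Set 3j − 6 = 6: j = 4.
C(6,4) = 15; 2^4 = 16; 3^2 = 9.
Coefficient = 15 · 16 · 9 = 2160.

2160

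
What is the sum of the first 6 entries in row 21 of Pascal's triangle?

27896

1 + 21 + 210 + 1330 + 5985 + 20349 = 27896.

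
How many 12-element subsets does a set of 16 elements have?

1820

C(16,12) = C(16,4) by symmetry.
C(16,4) = (16·15·14·13) / 4! = 43680 / 24 = 1820.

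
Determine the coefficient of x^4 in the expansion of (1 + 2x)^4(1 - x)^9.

46

Coefficient of x^4 = Σ_{j} C(4,j)·2^j·C(9,4-j)·(-1)^(4-j) for j from 0 to 4.
= 126 + (-672) + 864 + (-288) + 16 = 46.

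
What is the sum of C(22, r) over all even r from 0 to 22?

2097152

Even-r terms of row 22 sum to 2^21 = 2097152.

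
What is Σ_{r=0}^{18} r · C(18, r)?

Since r·C(18,r) = 18·C(17,r−1), the sum is 18·2^17 = 18·131072 = 2359296.

2359296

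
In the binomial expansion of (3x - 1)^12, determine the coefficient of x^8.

The general term is C(12,j)·(3x)^j·(-1)^(12-j); the x^8 term has j = 8.
C(12,8) = 495.
Coefficient = C(12,8) · 3^8 = 495 · 6561 = 3247695.

3247695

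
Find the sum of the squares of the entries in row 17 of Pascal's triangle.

Σ C(17,i)² is the coefficient of x^17 in (1+x)^17(1+x)^17 = (1+x)^34, i.e. C(34,17) = 2333606220.

2333606220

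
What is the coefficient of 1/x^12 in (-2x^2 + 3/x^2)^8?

General term: C(8,j)·(-2x^2)^j·(3/x^2)^(8-j), with x-exponent 2j − 2(8−j) = 4j − 16.
Set 4j − 16 = -12: j = 1.
C(8,1) = 8; (-2)^1 = -2; 3^7 = 2187.
Coefficient = 8 · (-2) · 2187 = -34992.

-34992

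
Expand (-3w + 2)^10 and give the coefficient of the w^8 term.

1180980

The general term is C(10,j)·(-3w)^j·(2)^(10-j); the w^8 term has j = 8.
C(10,8) = 45.
Coefficient = C(10,8) · (-3)^8 · 2^2 = 45 · 6561 · 4 = 1180980.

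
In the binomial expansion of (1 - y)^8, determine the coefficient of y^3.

The general term is C(8,j)·(1)^j·(-y)^(8-j); the y^3 term has j = 5.
C(8,5) = 56.
Coefficient = C(8,5) · (-1)^3 = 56 · (-1) = -56.

-56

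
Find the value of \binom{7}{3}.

35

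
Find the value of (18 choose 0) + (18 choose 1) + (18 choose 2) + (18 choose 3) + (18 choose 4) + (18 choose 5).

12616

1 + 18 + 153 + 816 + 3060 + 8568 = 12616.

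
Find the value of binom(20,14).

C(20,14) = C(20,6) by symmetry.
C(20,6) = (20·19·18·17·16·15) / 6! = 27907200 / 720 = 38760.

38760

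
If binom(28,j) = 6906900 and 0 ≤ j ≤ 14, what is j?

9

C(28,j) increases on 0 ≤ j ≤ 14. C(28,8) = 3108105 and C(28,9) = 6906900, so j = 9.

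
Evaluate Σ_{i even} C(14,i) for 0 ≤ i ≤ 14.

8192

Half of (1+1)^14 + (1−1)^14 gives the even-index sum: 2^13 = 8192.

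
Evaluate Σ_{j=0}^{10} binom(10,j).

1024

The entries of row 10 sum to 2^10 = 1024.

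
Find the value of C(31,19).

C(31,19) = C(31,12) by symmetry.
C(31,12) = (31·30·29·28·27·26·25·24·23·22·21·20) / 12! = 67596957267840000 / 479001600 = 141120525.

141120525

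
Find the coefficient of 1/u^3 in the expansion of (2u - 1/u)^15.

-320320

General term: C(15,j)·(2u)^j·(-1/u)^(15-j), with u-exponent 1j − 1(15−j) = 2j − 15.
Set 2j − 15 = -3: j = 6.
C(15,6) = 5005; 2^6 = 64; (-1)^9 = -1.
Coefficient = 5005 · 64 · (-1) = -320320.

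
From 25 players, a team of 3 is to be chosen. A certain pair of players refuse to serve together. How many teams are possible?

All 3-subsets: C(25,3) = 2300. Those containing both fixed elements: C(23,1) = 23.
2300 − 23 = 2277.

2277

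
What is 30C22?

C(30,22) = C(30,8) by symmetry.
C(30,8) = (30·29·28·27·26·25·24·23) / 8! = 235989936000 / 40320 = 5852925.

5852925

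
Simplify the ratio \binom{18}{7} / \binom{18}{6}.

C(n,k+1)/C(n,k) = (n−k)/(k+1) = (18−6)/(6+1) = 12/7.

12/7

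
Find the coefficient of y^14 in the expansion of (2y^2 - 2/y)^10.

General term: C(10,j)·(2y^2)^j·(-2/y)^(10-j), with y-exponent 2j − 1(10−j) = 3j − 10.
Set 3j − 10 = 14: j = 8.
C(10,8) = 45; 2^8 = 256; (-2)^2 = 4.
Coefficient = 45 · 256 · 4 = 46080.

46080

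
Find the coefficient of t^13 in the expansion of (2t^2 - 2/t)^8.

-2048

General term: C(8,j)·(2t^2)^j·(-2/t)^(8-j), with t-exponent 2j − 1(8−j) = 3j − 8.
Set 3j − 8 = 13: j = 7.
C(8,7) = 8; 2^7 = 128; (-2)^1 = -2.
Coefficient = 8 · 128 · (-2) = -2048.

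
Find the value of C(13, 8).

1287

C(13,8) = C(13,5) by symmetry.
C(13,5) = (13·12·11·10·9) / 5! = 154440 / 120 = 1287.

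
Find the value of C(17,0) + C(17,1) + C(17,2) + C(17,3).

1 + 17 + 136 + 680 = 834.

834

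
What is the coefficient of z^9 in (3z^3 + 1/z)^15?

General term: C(15,j)·(3z^3)^j·(1/z)^(15-j), with z-exponent 3j − 1(15−j) = 4j − 15.
Set 4j − 15 = 9: j = 6.
C(15,6) = 5005; 3^6 = 729; 1^9 = 1.
Coefficient = 5005 · 729 · 1 = 3648645.

3648645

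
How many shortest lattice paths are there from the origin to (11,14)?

4457400

Each path is a sequence of 25 steps with 11 rights: C(25,11) = 4457400.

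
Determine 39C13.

8122425444

C(39,13) = (39·38·37·36·35·34·33·32·31·30·29·28·27) / 13! = 50578512186237235200 / 6227020800 = 8122425444.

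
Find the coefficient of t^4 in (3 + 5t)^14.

The general term is C(14,j)·(3)^j·(5t)^(14-j); the t^4 term has j = 10.
C(14,10) = 1001.
Coefficient = C(14,10) · 3^10 · 5^4 = 1001 · 59049 · 625 = 36942530625.

36942530625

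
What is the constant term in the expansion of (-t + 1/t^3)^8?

28

General term: C(8,j)·(-t)^j·(1/t^3)^(8-j), with t-exponent 1j − 3(8−j) = 4j − 24.
Set 4j − 24 = 0: j = 6.
C(8,6) = 28; (-1)^6 = 1; 1^2 = 1.
Coefficient = 28 · 1 · 1 = 28.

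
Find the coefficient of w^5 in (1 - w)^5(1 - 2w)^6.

-3653

Coefficient of w^5 = Σ_{j} C(5,j)·(-1)^j·C(6,5-j)·(-2)^(5-j) for j from 0 to 5.
= (-192) + (-1200) + (-1600) + (-600) + (-60) + (-1) = -3653.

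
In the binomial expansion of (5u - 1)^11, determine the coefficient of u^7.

The general term is C(11,j)·(5u)^j·(-1)^(11-j); the u^7 term has j = 7.
C(11,7) = 330.
Coefficient = C(11,7) · 5^7 = 330 · 78125 = 25781250.

25781250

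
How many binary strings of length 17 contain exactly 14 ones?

Choose the 14 positions: C(17,14) = 680.

680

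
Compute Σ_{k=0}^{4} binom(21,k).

7547

1 + 21 + 210 + 1330 + 5985 = 7547.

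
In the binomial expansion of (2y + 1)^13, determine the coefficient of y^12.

The general term is C(13,j)·(2y)^j·(1)^(13-j); the y^12 term has j = 12.
C(13,12) = 13.
Coefficient = C(13,12) · 2^12 = 13 · 4096 = 53248.

53248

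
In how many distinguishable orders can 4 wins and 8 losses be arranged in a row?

Choose positions for the wins: C(12,4) = 495.

495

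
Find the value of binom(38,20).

C(38,20) = C(38,18) by symmetry.
C(38,18) = (38·37·36·35·34·33·32·31·30·29·28·27·26·25·24·23·22·21) / 18! = 214978908196382744494080000 / 6402373705728000 = 33578000610.

33578000610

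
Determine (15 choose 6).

C(15,6) = (15·14·13·12·11·10) / 6! = 3603600 / 720 = 5005.

5005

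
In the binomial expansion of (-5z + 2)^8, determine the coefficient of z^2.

The general term is C(8,j)·(-5z)^j·(2)^(8-j); the z^2 term has j = 2.
C(8,2) = 28.
Coefficient = C(8,2) · (-5)^2 · 2^6 = 28 · 25 · 64 = 44800.

44800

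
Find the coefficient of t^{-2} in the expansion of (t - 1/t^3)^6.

15

General term: C(6,j)·(t)^j·(-1/t^3)^(6-j), with t-exponent 1j − 3(6−j) = 4j − 18.
Set 4j − 18 = -2: j = 4.
C(6,4) = 15; 1^4 = 1; (-1)^2 = 1.
Coefficient = 15 · 1 · 1 = 15.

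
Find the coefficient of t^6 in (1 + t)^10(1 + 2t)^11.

625362

Coefficient of t^6 = Σ_{j} C(10,j)·1^j·C(11,6-j)·2^(6-j) for j from 0 to 6.
= 29568 + 147840 + 237600 + 158400 + 46200 + 5544 + 210 = 625362.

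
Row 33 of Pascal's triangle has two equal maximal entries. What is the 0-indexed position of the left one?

16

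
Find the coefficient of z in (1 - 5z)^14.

The general term is C(14,j)·(1)^j·(-5z)^(14-j); the z^1 term has j = 13.
C(14,13) = 14.
Coefficient = C(14,13) · (-5)^1 = 14 · (-5) = -70.

-70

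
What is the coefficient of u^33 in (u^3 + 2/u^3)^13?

26

General term: C(13,j)·(u^3)^j·(2/u^3)^(13-j), with u-exponent 3j − 3(13−j) = 6j − 39.
Set 6j − 39 = 33: j = 12.
C(13,12) = 13; 1^12 = 1; 2^1 = 2.
Coefficient = 13 · 1 · 2 = 26.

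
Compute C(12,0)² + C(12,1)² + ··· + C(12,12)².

2704156

Σ C(12,j)² is the coefficient of x^12 in (1+x)^12(1+x)^12 = (1+x)^24, i.e. C(24,12) = 2704156.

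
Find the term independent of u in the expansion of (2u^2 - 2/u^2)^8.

17920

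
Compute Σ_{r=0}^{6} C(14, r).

6476

1 + 14 + 91 + 364 + 1001 + 2002 + 3003 = 6476.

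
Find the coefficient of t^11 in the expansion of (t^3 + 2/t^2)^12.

General term: C(12,j)·(t^3)^j·(2/t^2)^(12-j), with t-exponent 3j − 2(12−j) = 5j − 24.
Set 5j − 24 = 11: j = 7.
C(12,7) = 792; 1^7 = 1; 2^5 = 32.
Coefficient = 792 · 1 · 32 = 25344.

25344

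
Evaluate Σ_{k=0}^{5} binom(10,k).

638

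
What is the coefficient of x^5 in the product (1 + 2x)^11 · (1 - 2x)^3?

-2816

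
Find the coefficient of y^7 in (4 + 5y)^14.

The general term is C(14,j)·(4)^j·(5y)^(14-j); the y^7 term has j = 7.
C(14,7) = 3432.
Coefficient = C(14,7) · 4^7 · 5^7 = 3432 · 16384 · 78125 = 4392960000000.

4392960000000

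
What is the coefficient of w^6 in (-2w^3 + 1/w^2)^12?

General term: C(12,j)·(-2w^3)^j·(1/w^2)^(12-j), with w-exponent 3j − 2(12−j) = 5j − 24.
Set 5j − 24 = 6: j = 6.
C(12,6) = 924; (-2)^6 = 64; 1^6 = 1.
Coefficient = 924 · 64 · 1 = 59136.

59136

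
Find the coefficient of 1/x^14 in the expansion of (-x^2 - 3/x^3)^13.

General term: C(13,j)·(-x^2)^j·(-3/x^3)^(13-j), with x-exponent 2j − 3(13−j) = 5j − 39.
Set 5j − 39 = -14: j = 5.
C(13,5) = 1287; (-1)^5 = -1; (-3)^8 = 6561.
Coefficient = 1287 · (-1) · 6561 = -8444007.

-8444007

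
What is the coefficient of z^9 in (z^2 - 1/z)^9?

-84

General term: C(9,j)·(z^2)^j·(-1/z)^(9-j), with z-exponent 2j − 1(9−j) = 3j − 9.
Set 3j − 9 = 9: j = 6.
C(9,6) = 84; 1^6 = 1; (-1)^3 = -1.
Coefficient = 84 · 1 · (-1) = -84.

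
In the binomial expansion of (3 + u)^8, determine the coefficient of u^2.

The general term is C(8,j)·(3)^j·(u)^(8-j); the u^2 term has j = 6.
C(8,6) = 28.
Coefficient = C(8,6) · 3^6 = 28 · 729 = 20412.

20412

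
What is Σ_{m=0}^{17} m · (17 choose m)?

Since m·C(17,m) = 17·C(16,m−1), the sum is 17·2^16 = 17·65536 = 1114112.

1114112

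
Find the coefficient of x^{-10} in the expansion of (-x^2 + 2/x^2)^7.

-448

General term: C(7,j)·(-x^2)^j·(2/x^2)^(7-j), with x-exponent 2j − 2(7−j) = 4j − 14.
Set 4j − 14 = -10: j = 1.
C(7,1) = 7; (-1)^1 = -1; 2^6 = 64.
Coefficient = 7 · (-1) · 64 = -448.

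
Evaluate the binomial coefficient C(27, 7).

888030

C(27,7) = (27·26·25·24·23·22·21) / 7! = 4475671200 / 5040 = 888030.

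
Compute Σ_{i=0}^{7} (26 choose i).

971712

1 + 26 + 325 + 2600 + 14950 + 65780 + 230230 + 657800 = 971712.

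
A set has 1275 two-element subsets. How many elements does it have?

51

n(n−1)/2 = 1275 ⇒ n(n−1) = 2550. Since 51·50 = 2550, n = 51.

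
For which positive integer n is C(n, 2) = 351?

27

n(n−1)/2 = 351 ⇒ n(n−1) = 702. Since 27·26 = 702, n = 27.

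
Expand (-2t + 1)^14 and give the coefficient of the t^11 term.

-745472

The general term is C(14,j)·(-2t)^j·(1)^(14-j); the t^11 term has j = 11.
C(14,11) = 364.
Coefficient = C(14,11) · (-2)^11 = 364 · (-2048) = -745472.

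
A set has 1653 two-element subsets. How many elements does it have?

n(n−1)/2 = 1653 ⇒ n(n−1) = 3306. Since 58·57 = 3306, n = 58.

58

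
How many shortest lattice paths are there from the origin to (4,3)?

Each path is a sequence of 7 steps with 4 rights: C(7,4) = 35.

35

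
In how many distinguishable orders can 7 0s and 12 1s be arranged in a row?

50388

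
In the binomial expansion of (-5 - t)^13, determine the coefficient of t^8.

The general term is C(13,j)·(-5)^j·(-t)^(13-j); the t^8 term has j = 5.
C(13,5) = 1287.
Coefficient = C(13,5) · (-5)^5 = 1287 · (-3125) = -4021875.

-4021875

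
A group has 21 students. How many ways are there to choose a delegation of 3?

This is C(21,3) = 1330.

1330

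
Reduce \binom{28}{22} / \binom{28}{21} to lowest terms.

C(n,k+1)/C(n,k) = (n−k)/(k+1) = (28−21)/(21+1) = 7/22.

7/22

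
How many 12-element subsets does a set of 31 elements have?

141120525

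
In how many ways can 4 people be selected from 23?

This is C(23,4) = 8855.

8855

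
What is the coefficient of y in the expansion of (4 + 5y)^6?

The general term is C(6,j)·(4)^j·(5y)^(6-j); the y^1 term has j = 5.
C(6,5) = 6.
Coefficient = C(6,5) · 4^5 · 5^1 = 6 · 1024 · 5 = 30720.

30720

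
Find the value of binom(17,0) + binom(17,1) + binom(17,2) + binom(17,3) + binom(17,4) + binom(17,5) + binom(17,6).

21778

1 + 17 + 136 + 680 + 2380 + 6188 + 12376 = 21778.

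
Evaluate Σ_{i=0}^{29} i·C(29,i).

7784628224

Differentiating (1+x)^29 and setting x=1: Σ i·C(29,i) = 29·2^28 = 7784628224.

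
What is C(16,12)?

1820

C(16,12) = C(16,4) by symmetry.
C(16,4) = (16·15·14·13) / 4! = 43680 / 24 = 1820.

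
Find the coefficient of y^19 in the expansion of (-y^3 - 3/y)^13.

-312741

General term: C(13,j)·(-y^3)^j·(-3/y)^(13-j), with y-exponent 3j − 1(13−j) = 4j − 13.
Set 4j − 13 = 19: j = 8.
C(13,8) = 1287; (-1)^8 = 1; (-3)^5 = -243.
Coefficient = 1287 · 1 · (-243) = -312741.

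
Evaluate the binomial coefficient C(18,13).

8568

C(18,13) = C(18,5) by symmetry.
C(18,5) = (18·17·16·15·14) / 5! = 1028160 / 120 = 8568.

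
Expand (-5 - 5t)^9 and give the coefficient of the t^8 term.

-17578125

The general term is C(9,j)·(-5)^j·(-5t)^(9-j); the t^8 term has j = 1.
C(9,1) = 9.
Coefficient = C(9,1) · (-5)^1 · (-5)^8 = 9 · (-5) · 390625 = -17578125.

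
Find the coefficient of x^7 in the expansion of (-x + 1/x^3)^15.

General term: C(15,j)·(-x)^j·(1/x^3)^(15-j), with x-exponent 1j − 3(15−j) = 4j − 45.
Set 4j − 45 = 7: j = 13.
C(15,13) = 105; (-1)^13 = -1; 1^2 = 1.
Coefficient = 105 · (-1) · 1 = -105.

-105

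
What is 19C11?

C(19,11) = C(19,8) by symmetry.
C(19,8) = (19·18·17·16·15·14·13·12) / 8! = 3047466240 / 40320 = 75582.

75582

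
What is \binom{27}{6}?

296010

C(27,6) = (27·26·25·24·23·22) / 6! = 213127200 / 720 = 296010.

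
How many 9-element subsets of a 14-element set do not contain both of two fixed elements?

All 9-subsets: C(14,9) = 2002. Those containing both fixed elements: C(12,7) = 792.
2002 − 792 = 1210.

1210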